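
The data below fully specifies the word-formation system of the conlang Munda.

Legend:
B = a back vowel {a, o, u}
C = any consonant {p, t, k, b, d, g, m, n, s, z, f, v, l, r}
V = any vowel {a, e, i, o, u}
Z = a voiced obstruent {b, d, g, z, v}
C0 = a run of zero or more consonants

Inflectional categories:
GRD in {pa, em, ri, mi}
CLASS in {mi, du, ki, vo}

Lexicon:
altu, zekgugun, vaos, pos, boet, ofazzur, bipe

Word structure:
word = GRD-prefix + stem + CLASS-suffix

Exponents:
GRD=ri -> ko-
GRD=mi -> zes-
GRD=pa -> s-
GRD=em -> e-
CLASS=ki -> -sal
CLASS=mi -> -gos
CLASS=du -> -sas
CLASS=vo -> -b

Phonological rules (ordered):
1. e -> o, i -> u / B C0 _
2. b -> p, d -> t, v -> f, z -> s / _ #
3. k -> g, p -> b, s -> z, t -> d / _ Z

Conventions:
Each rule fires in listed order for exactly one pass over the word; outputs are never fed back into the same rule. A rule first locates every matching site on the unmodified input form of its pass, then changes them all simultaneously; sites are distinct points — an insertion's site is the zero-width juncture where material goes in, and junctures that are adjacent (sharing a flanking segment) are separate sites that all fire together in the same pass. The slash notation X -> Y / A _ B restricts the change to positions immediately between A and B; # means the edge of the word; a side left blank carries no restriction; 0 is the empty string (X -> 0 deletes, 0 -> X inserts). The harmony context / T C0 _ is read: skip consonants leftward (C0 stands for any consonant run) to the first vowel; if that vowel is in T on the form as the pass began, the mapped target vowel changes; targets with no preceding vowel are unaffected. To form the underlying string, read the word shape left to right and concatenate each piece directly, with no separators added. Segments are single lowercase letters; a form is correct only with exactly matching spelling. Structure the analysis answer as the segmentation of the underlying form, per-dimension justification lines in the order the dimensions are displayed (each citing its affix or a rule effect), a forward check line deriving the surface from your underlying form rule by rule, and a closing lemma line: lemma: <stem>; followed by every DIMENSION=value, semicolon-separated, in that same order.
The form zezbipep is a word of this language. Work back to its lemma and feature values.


underlying: zes-bipe-b
GRD=mi - signalled by the affix zes-
CLASS=vo - signalled by the affix -b
check: zesbipeb -> zesbipeb -> zesbipep -> zezbipep
lemma: bipe; GRD=mi; CLASS=vo


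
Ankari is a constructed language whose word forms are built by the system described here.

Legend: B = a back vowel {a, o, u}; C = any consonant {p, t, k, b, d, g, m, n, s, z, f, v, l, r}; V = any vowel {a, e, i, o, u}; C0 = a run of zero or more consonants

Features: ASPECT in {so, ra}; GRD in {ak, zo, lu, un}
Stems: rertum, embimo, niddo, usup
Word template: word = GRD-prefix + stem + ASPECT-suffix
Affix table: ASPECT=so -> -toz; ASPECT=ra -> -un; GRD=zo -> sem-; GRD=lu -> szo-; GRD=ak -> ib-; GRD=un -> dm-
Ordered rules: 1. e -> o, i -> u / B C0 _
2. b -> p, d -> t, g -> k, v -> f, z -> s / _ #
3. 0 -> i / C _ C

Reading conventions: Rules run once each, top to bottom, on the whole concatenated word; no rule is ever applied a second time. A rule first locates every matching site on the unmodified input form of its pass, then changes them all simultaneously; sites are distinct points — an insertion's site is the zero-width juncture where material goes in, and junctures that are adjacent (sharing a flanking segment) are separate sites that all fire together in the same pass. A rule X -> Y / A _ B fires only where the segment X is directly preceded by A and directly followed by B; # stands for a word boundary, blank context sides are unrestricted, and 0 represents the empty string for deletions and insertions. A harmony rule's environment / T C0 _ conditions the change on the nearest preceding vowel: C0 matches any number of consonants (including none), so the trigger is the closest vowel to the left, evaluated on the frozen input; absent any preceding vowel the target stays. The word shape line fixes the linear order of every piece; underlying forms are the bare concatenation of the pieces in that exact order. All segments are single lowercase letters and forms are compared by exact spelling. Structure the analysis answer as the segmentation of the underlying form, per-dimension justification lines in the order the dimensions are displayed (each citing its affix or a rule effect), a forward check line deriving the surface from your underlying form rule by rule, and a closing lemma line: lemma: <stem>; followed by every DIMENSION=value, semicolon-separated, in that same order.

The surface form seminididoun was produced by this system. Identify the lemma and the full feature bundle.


underlying: sem-niddo-un
ASPECT=ra - signalled by the affix -un
GRD=zo - signalled by the affix sem-
check: semniddoun -> semniddoun -> semniddoun -> seminididoun
lemma: niddo; ASPECT=ra; GRD=zo


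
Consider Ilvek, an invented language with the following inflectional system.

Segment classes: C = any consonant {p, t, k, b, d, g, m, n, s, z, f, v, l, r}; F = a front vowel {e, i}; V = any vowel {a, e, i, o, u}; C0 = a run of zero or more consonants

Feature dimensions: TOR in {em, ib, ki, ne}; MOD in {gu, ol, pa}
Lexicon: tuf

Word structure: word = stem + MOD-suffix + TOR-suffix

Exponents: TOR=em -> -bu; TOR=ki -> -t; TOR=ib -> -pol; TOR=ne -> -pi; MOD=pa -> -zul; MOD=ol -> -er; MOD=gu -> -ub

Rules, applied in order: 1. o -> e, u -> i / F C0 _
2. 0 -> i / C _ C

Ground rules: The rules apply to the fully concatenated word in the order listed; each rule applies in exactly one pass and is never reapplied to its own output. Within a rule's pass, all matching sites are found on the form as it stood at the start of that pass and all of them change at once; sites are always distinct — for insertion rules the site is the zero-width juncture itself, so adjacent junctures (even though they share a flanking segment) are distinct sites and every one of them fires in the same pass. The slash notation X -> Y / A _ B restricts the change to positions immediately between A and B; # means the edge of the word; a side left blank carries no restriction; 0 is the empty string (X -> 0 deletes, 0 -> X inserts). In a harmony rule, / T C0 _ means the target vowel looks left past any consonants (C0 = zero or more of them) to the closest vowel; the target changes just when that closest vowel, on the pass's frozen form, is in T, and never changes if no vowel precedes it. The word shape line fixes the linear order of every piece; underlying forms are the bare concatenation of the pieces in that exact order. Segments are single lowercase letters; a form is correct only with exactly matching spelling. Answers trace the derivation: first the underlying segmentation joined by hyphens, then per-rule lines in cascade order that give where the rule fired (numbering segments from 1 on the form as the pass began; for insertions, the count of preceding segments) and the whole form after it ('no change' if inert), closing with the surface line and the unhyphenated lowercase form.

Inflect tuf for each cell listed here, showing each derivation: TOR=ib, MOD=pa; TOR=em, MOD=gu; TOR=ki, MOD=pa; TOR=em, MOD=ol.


cell TOR=ib, MOD=pa:
underlying: tuf-zul-pol
1. o -> e, u -> i / F C0 _: no change
2. 0 -> i / C _ C: inserts after position(s) 3, 6: tufizulipol
surface: tufizulipol

cell TOR=em, MOD=gu:
underlying: tuf-ub-bu
1. o -> e, u -> i / F C0 _: no change
2. 0 -> i / C _ C: inserts after position(s) 5: tufubibu
surface: tufubibu

cell TOR=ki, MOD=pa:
underlying: tuf-zul-t
1. o -> e, u -> i / F C0 _: no change
2. 0 -> i / C _ C: inserts after position(s) 3, 6: tufizulit
surface: tufizulit

cell TOR=em, MOD=ol:
underlying: tuf-er-bu
1. o -> e, u -> i / F C0 _: fires at position(s) 7: tuferbi
2. 0 -> i / C _ C: inserts after position(s) 5: tuferibi
surface: tuferibi


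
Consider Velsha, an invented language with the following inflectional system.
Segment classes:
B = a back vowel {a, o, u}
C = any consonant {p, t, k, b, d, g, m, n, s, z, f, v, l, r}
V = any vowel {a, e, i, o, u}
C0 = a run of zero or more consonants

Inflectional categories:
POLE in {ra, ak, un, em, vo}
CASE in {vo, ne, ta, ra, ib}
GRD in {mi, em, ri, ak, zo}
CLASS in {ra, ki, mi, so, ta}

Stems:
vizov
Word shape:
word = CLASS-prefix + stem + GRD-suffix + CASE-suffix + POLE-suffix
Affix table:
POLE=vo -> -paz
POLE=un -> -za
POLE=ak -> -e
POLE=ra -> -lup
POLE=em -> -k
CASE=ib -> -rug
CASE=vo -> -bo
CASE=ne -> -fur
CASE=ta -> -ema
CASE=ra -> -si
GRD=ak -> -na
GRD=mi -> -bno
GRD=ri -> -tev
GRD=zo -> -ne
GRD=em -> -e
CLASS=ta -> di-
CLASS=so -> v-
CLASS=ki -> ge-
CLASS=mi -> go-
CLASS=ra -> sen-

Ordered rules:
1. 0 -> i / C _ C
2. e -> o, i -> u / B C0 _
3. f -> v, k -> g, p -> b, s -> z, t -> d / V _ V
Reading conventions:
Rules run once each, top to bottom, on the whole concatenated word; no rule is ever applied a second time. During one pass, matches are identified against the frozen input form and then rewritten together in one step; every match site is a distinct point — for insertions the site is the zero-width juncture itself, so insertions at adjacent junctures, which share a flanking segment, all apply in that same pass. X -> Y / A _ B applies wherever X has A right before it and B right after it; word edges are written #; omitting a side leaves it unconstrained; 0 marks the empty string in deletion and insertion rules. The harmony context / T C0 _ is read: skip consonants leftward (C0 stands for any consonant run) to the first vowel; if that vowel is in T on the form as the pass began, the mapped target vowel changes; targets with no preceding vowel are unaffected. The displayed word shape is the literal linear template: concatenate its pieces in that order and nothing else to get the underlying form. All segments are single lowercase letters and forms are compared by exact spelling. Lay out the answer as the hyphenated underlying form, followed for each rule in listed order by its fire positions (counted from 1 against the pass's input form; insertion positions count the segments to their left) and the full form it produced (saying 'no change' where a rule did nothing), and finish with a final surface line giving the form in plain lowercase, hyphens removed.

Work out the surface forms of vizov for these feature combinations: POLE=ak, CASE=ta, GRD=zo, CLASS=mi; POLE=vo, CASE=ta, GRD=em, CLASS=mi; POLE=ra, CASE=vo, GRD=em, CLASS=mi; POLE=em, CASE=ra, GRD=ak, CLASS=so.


cell POLE=ak, CASE=ta, GRD=zo, CLASS=mi:
underlying: go-vizov-ne-ema-e
1. 0 -> i / C _ C: inserts after position(s) 7: govizovineemae
2. e -> o, i -> u / B C0 _: fires at position(s) 4, 8, 14: govuzovuneemao
3. f -> v, k -> g, p -> b, s -> z, t -> d / V _ V: no change
surface: govuzovuneemao

cell POLE=vo, CASE=ta, GRD=em, CLASS=mi:
underlying: go-vizov-e-ema-paz
1. 0 -> i / C _ C: no change
2. e -> o, i -> u / B C0 _: fires at position(s) 4, 8: govuzovoemapaz
3. f -> v, k -> g, p -> b, s -> z, t -> d / V _ V: fires at position(s) 12: govuzovoemabaz
surface: govuzovoemabaz

cell POLE=ra, CASE=vo, GRD=em, CLASS=mi:
underlying: go-vizov-e-bo-lup
1. 0 -> i / C _ C: no change
2. e -> o, i -> u / B C0 _: fires at position(s) 4, 8: govuzovobolup
3. f -> v, k -> g, p -> b, s -> z, t -> d / V _ V: no change
surface: govuzovobolup

cell POLE=em, CASE=ra, GRD=ak, CLASS=so:
underlying: v-vizov-na-si-k
1. 0 -> i / C _ C: inserts after position(s) 1, 6: vivizovinasik
2. e -> o, i -> u / B C0 _: fires at position(s) 8, 12: vivizovunasuk
3. f -> v, k -> g, p -> b, s -> z, t -> d / V _ V: fires at position(s) 11: vivizovunazuk
surface: vivizovunazuk


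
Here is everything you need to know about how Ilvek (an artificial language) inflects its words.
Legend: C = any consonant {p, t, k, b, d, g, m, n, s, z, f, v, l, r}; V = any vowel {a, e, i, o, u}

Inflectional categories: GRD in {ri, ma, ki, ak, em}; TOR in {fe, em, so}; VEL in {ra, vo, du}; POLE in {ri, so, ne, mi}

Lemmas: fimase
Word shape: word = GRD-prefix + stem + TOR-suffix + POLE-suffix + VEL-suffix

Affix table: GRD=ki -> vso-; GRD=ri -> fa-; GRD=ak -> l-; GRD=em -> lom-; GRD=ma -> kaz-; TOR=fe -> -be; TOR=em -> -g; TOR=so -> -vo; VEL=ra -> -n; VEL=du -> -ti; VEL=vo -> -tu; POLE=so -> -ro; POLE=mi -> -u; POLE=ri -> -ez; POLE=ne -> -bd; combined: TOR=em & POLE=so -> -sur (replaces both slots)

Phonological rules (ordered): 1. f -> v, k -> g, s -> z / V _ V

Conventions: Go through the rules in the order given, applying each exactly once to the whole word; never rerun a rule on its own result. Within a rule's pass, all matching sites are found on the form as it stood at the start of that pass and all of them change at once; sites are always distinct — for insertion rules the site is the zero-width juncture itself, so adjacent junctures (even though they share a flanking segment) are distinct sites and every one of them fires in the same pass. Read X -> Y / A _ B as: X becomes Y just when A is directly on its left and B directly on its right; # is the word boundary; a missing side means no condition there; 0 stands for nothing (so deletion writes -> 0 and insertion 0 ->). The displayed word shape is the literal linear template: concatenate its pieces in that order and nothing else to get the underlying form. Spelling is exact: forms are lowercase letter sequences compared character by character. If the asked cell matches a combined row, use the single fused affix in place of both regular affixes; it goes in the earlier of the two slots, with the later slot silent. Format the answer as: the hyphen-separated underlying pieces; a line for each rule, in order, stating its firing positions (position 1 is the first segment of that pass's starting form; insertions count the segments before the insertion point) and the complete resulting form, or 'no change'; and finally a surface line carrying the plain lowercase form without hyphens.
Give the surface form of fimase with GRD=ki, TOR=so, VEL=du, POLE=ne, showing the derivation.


underlying: vso-fimase-vo-bd-ti
1. f -> v, k -> g, s -> z / V _ V: fires at position(s) 4, 8: vsovimazevobdti
surface: vsovimazevobdti


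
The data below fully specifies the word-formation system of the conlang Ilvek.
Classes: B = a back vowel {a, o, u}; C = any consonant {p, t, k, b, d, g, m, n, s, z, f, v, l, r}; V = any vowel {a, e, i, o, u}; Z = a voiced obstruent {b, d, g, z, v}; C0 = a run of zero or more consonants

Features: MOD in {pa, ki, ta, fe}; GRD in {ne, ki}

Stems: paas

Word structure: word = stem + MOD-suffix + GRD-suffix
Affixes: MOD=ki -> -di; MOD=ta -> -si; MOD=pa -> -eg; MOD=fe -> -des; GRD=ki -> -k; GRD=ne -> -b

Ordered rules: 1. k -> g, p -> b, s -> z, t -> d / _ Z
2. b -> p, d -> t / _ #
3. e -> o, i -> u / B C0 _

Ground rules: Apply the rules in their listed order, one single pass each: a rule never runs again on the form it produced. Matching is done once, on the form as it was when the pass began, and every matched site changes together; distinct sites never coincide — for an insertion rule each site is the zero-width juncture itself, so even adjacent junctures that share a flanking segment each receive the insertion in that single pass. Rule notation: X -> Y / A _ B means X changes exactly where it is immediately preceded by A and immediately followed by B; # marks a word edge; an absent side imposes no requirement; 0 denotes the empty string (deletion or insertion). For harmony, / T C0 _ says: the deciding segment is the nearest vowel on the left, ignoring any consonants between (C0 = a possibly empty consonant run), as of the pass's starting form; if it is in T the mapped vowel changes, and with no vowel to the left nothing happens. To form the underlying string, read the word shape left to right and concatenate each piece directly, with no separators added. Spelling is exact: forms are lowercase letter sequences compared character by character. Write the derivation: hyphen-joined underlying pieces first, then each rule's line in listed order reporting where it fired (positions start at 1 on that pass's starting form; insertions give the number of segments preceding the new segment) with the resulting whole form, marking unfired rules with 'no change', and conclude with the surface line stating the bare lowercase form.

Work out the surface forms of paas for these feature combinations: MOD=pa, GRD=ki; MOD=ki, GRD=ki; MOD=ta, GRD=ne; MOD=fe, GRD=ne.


cell MOD=pa, GRD=ki:
underlying: paas-eg-k
1. k -> g, p -> b, s -> z, t -> d / _ Z: no change
2. b -> p, d -> t / _ #: no change
3. e -> o, i -> u / B C0 _: fires at position(s) 5: paasogk
surface: paasogk

cell MOD=ki, GRD=ki:
underlying: paas-di-k
1. k -> g, p -> b, s -> z, t -> d / _ Z: fires at position(s) 4: paazdik
2. b -> p, d -> t / _ #: no change
3. e -> o, i -> u / B C0 _: fires at position(s) 6: paazduk
surface: paazduk

cell MOD=ta, GRD=ne:
underlying: paas-si-b
1. k -> g, p -> b, s -> z, t -> d / _ Z: no change
2. b -> p, d -> t / _ #: fires at position(s) 7: paassip
3. e -> o, i -> u / B C0 _: fires at position(s) 6: paassup
surface: paassup

cell MOD=fe, GRD=ne:
underlying: paas-des-b
1. k -> g, p -> b, s -> z, t -> d / _ Z: fires at position(s) 4, 7: paazdezb
2. b -> p, d -> t / _ #: fires at position(s) 8: paazdezp
3. e -> o, i -> u / B C0 _: fires at position(s) 6: paazdozp
surface: paazdozp


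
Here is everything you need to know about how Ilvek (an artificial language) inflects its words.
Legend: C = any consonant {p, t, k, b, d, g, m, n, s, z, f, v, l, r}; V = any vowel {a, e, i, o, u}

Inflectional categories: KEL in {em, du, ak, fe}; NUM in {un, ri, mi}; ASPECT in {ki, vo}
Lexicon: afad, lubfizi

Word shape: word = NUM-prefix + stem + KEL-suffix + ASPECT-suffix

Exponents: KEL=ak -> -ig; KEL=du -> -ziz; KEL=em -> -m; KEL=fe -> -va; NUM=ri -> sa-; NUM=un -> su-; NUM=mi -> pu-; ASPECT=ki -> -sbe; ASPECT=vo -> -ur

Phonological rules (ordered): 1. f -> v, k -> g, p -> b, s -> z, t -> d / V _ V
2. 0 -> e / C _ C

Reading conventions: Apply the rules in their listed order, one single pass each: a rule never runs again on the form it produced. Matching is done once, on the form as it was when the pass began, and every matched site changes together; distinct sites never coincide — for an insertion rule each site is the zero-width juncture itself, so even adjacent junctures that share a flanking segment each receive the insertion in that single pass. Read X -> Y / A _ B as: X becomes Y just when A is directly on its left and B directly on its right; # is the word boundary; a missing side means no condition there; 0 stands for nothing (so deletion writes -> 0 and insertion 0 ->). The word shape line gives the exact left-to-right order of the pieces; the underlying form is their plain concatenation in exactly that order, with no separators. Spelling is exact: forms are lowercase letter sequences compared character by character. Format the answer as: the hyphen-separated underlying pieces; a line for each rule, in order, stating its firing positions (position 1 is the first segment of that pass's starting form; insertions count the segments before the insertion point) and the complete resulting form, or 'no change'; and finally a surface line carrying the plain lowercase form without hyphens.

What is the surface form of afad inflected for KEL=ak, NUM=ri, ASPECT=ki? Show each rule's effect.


underlying: sa-afad-ig-sbe
1. f -> v, k -> g, p -> b, s -> z, t -> d / V _ V: fires at position(s) 4: saavadigsbe
2. 0 -> e / C _ C: inserts after position(s) 8, 9: saavadigesebe
surface: saavadigesebe


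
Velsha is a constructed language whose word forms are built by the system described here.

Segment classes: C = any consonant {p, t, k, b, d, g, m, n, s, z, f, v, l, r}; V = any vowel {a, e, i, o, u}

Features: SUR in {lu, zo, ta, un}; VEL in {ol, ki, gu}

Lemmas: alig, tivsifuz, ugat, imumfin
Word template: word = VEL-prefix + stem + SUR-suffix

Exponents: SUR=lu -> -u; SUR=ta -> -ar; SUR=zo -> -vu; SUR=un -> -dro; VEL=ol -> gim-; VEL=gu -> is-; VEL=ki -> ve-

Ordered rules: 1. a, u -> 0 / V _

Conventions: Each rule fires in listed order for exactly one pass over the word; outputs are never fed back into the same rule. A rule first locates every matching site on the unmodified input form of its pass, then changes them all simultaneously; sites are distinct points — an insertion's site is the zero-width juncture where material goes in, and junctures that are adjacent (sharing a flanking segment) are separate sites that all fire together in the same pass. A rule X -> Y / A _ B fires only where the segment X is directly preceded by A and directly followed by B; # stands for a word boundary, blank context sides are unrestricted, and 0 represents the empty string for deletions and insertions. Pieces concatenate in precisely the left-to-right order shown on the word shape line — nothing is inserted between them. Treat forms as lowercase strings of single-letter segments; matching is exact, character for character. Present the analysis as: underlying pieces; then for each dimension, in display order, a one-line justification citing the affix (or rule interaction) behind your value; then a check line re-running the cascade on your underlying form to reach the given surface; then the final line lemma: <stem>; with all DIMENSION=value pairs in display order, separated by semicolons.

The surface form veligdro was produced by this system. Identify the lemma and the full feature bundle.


underlying: ve-alig-dro
SUR=un - signalled by the affix -dro
VEL=ki - signalled by the affix ve-
check: vealigdro -> veligdro
lemma: alig; SUR=un; VEL=ki


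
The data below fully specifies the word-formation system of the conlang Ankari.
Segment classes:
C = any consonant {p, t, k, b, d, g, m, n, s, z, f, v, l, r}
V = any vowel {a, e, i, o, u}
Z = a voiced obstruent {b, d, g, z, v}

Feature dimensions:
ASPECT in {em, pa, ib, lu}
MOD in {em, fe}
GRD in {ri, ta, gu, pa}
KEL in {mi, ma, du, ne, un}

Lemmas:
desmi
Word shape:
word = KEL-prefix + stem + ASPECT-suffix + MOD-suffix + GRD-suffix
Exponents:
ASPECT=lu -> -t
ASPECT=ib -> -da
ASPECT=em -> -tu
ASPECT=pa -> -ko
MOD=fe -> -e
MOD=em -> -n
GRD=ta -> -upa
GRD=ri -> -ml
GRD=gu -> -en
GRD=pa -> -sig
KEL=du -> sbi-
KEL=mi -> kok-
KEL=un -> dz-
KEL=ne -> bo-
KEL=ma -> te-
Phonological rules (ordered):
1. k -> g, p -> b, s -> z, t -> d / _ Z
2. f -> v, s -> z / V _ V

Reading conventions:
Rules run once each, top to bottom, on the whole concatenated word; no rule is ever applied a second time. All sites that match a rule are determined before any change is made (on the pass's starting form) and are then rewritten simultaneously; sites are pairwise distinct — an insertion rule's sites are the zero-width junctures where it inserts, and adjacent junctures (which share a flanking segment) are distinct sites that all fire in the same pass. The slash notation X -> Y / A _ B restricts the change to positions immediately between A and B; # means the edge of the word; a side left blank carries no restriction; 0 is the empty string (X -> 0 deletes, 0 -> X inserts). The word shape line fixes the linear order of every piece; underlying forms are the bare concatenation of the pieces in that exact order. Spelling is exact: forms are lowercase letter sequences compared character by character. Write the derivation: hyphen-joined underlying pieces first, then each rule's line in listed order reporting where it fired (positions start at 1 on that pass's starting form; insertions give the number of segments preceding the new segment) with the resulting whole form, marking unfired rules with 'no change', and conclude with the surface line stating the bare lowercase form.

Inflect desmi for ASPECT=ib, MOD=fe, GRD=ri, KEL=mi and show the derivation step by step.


underlying: kok-desmi-da-e-ml
1. k -> g, p -> b, s -> z, t -> d / _ Z: fires at position(s) 3: kogdesmidaeml
2. f -> v, s -> z / V _ V: no change
surface: kogdesmidaeml


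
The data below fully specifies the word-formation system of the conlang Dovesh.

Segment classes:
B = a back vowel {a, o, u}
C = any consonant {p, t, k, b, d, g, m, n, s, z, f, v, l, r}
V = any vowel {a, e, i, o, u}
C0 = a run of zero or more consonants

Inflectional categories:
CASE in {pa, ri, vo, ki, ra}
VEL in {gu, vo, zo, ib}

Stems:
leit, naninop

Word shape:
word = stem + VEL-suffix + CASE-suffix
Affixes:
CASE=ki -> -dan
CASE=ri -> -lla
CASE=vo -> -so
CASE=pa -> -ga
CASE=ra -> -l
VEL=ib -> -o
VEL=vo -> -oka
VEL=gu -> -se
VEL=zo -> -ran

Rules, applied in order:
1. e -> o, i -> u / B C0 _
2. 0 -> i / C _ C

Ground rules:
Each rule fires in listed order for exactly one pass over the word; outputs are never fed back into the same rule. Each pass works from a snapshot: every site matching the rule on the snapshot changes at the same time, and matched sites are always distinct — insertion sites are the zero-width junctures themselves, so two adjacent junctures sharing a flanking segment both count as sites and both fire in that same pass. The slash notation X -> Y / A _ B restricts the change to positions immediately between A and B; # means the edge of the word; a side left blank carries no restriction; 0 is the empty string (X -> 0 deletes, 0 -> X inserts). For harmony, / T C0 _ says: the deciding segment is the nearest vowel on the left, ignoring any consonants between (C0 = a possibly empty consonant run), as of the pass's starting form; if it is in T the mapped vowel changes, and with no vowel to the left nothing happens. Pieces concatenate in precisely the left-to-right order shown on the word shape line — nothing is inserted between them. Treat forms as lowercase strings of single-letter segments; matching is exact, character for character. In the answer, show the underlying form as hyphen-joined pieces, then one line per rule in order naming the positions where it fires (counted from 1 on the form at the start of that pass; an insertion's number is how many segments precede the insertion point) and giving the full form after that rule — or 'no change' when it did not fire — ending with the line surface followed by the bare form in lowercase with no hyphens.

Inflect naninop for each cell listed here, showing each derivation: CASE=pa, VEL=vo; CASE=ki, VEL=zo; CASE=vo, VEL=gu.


cell CASE=pa, VEL=vo:
underlying: naninop-oka-ga
1. e -> o, i -> u / B C0 _: fires at position(s) 4: nanunopokaga
2. 0 -> i / C _ C: no change
surface: nanunopokaga

cell CASE=ki, VEL=zo:
underlying: naninop-ran-dan
1. e -> o, i -> u / B C0 _: fires at position(s) 4: nanunoprandan
2. 0 -> i / C _ C: inserts after position(s) 7, 10: nanunopiranidan
surface: nanunopiranidan

cell CASE=vo, VEL=gu:
underlying: naninop-se-so
1. e -> o, i -> u / B C0 _: fires at position(s) 4, 9: nanunopsoso
2. 0 -> i / C _ C: inserts after position(s) 7: nanunopisoso
surface: nanunopisoso


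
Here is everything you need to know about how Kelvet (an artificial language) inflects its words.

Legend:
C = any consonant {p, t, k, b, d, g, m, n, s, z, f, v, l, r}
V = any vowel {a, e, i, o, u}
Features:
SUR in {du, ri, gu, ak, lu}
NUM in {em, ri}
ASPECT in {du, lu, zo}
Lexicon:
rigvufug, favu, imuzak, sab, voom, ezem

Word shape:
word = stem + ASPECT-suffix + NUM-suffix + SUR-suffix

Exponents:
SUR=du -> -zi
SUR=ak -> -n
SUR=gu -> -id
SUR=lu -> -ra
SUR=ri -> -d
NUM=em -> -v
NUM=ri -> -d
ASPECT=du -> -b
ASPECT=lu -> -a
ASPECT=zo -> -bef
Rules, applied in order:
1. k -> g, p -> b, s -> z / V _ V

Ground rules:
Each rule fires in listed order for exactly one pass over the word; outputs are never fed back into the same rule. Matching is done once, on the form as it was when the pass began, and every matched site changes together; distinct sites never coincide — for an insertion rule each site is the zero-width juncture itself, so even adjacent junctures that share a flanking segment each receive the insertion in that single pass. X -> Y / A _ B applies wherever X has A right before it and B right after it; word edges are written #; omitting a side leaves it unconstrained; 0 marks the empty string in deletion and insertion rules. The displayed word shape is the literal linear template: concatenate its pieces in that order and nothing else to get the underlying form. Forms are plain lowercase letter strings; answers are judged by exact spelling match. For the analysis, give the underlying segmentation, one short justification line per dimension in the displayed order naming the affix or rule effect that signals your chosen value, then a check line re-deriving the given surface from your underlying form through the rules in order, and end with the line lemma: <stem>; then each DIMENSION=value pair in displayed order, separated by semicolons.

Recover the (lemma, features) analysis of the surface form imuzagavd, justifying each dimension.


underlying: imuzak-a-v-d
SUR=ri - signalled by the affix -d
NUM=em - signalled by the affix -v
ASPECT=lu - signalled by the affix -a
check: imuzakavd -> imuzagavd
lemma: imuzak; SUR=ri; NUM=em; ASPECT=lu


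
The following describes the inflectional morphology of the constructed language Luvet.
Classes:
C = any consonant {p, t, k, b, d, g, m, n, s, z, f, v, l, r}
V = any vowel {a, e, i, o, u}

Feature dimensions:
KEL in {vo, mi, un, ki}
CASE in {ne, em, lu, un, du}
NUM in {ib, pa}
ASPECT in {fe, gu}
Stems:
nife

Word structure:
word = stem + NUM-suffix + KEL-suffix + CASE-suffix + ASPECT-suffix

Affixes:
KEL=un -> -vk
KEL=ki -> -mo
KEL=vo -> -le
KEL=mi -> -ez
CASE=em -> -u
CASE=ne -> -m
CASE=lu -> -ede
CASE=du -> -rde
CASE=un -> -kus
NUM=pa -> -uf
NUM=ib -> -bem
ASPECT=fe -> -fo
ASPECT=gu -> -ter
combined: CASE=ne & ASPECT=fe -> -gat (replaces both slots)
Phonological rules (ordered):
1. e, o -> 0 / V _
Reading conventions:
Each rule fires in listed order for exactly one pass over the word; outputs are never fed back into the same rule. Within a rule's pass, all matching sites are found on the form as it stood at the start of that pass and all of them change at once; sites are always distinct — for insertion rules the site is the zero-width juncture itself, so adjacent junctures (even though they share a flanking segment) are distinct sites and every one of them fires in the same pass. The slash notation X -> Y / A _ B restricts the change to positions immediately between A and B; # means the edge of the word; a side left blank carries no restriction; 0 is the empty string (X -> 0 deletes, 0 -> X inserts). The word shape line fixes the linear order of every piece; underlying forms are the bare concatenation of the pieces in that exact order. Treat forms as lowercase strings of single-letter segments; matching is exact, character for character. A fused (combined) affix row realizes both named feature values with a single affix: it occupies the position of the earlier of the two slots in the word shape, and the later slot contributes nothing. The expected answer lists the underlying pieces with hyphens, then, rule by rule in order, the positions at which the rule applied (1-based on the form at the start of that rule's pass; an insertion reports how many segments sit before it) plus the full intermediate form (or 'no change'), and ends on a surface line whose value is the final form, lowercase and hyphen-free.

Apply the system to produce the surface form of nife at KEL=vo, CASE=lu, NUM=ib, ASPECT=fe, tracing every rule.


underlying: nife-bem-le-ede-fo
1. e, o -> 0 / V _: fires at position(s) 10: nifebemledefo
surface: nifebemledefo


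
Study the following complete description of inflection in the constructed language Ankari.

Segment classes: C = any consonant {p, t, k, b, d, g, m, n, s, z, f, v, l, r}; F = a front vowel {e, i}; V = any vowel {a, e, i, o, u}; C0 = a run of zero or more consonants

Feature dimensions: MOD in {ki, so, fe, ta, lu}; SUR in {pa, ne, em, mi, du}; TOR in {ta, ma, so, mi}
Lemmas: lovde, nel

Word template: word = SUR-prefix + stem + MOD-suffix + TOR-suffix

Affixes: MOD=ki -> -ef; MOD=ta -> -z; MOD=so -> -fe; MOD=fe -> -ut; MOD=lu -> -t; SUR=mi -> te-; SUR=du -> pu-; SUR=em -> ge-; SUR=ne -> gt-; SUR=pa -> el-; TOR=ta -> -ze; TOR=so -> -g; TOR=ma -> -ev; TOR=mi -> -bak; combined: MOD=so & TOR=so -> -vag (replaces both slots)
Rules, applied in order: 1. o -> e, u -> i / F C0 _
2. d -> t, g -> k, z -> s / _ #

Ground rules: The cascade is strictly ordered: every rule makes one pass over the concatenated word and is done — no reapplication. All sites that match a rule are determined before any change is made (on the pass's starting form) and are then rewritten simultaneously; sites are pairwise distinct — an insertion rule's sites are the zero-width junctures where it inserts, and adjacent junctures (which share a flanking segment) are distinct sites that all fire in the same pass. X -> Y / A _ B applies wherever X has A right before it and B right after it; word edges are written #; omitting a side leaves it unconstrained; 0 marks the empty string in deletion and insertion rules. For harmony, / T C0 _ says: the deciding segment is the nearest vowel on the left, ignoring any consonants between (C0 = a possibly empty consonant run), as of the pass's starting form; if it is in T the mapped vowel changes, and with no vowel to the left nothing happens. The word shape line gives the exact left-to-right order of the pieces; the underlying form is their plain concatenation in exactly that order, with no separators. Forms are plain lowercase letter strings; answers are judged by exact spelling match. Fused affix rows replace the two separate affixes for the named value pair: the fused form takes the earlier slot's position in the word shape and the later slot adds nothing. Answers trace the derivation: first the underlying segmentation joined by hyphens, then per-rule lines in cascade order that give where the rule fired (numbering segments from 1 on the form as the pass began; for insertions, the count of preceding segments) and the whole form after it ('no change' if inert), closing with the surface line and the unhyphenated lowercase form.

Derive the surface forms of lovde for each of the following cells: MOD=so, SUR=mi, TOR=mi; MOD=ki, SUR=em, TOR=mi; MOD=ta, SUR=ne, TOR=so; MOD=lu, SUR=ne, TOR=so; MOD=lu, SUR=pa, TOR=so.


cell MOD=so, SUR=mi, TOR=mi:
underlying: te-lovde-fe-bak
1. o -> e, u -> i / F C0 _: fires at position(s) 4: televdefebak
2. d -> t, g -> k, z -> s / _ #: no change
surface: televdefebak

cell MOD=ki, SUR=em, TOR=mi:
underlying: ge-lovde-ef-bak
1. o -> e, u -> i / F C0 _: fires at position(s) 4: gelevdeefbak
2. d -> t, g -> k, z -> s / _ #: no change
surface: gelevdeefbak

cell MOD=ta, SUR=ne, TOR=so:
underlying: gt-lovde-z-g
1. o -> e, u -> i / F C0 _: no change
2. d -> t, g -> k, z -> s / _ #: fires at position(s) 9: gtlovdezk
surface: gtlovdezk

cell MOD=lu, SUR=ne, TOR=so:
underlying: gt-lovde-t-g
1. o -> e, u -> i / F C0 _: no change
2. d -> t, g -> k, z -> s / _ #: fires at position(s) 9: gtlovdetk
surface: gtlovdetk

cell MOD=lu, SUR=pa, TOR=so:
underlying: el-lovde-t-g
1. o -> e, u -> i / F C0 _: fires at position(s) 4: ellevdetg
2. d -> t, g -> k, z -> s / _ #: fires at position(s) 9: ellevdetk
surface: ellevdetk


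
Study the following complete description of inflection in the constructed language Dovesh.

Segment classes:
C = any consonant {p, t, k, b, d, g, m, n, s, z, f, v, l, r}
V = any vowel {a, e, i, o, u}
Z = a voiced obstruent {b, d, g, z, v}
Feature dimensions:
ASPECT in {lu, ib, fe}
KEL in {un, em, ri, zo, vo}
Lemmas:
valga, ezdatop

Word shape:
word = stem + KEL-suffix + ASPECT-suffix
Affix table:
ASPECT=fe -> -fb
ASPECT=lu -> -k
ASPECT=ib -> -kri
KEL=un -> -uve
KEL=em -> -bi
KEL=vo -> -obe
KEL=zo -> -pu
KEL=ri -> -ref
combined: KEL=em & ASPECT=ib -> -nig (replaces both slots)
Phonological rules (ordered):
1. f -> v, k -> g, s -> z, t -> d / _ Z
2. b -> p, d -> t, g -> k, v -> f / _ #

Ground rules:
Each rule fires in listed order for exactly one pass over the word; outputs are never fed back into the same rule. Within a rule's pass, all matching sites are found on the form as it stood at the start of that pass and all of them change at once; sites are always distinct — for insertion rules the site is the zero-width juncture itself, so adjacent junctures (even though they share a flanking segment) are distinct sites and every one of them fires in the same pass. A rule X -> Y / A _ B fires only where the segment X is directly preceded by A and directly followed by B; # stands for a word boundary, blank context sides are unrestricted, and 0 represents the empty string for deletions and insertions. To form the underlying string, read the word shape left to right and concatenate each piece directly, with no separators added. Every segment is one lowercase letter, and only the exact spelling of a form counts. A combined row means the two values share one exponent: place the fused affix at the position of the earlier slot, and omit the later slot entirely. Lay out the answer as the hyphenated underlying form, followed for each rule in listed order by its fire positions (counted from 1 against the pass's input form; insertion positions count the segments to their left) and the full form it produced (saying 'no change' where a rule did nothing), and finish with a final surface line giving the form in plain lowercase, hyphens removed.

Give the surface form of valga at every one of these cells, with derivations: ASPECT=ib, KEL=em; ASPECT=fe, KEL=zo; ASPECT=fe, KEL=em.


cell ASPECT=ib, KEL=em:
underlying: valga-nig
1. f -> v, k -> g, s -> z, t -> d / _ Z: no change
2. b -> p, d -> t, g -> k, v -> f / _ #: fires at position(s) 8: valganik
surface: valganik

cell ASPECT=fe, KEL=zo:
underlying: valga-pu-fb
1. f -> v, k -> g, s -> z, t -> d / _ Z: fires at position(s) 8: valgapuvb
2. b -> p, d -> t, g -> k, v -> f / _ #: fires at position(s) 9: valgapuvp
surface: valgapuvp

cell ASPECT=fe, KEL=em:
underlying: valga-bi-fb
1. f -> v, k -> g, s -> z, t -> d / _ Z: fires at position(s) 8: valgabivb
2. b -> p, d -> t, g -> k, v -> f / _ #: fires at position(s) 9: valgabivp
surface: valgabivp


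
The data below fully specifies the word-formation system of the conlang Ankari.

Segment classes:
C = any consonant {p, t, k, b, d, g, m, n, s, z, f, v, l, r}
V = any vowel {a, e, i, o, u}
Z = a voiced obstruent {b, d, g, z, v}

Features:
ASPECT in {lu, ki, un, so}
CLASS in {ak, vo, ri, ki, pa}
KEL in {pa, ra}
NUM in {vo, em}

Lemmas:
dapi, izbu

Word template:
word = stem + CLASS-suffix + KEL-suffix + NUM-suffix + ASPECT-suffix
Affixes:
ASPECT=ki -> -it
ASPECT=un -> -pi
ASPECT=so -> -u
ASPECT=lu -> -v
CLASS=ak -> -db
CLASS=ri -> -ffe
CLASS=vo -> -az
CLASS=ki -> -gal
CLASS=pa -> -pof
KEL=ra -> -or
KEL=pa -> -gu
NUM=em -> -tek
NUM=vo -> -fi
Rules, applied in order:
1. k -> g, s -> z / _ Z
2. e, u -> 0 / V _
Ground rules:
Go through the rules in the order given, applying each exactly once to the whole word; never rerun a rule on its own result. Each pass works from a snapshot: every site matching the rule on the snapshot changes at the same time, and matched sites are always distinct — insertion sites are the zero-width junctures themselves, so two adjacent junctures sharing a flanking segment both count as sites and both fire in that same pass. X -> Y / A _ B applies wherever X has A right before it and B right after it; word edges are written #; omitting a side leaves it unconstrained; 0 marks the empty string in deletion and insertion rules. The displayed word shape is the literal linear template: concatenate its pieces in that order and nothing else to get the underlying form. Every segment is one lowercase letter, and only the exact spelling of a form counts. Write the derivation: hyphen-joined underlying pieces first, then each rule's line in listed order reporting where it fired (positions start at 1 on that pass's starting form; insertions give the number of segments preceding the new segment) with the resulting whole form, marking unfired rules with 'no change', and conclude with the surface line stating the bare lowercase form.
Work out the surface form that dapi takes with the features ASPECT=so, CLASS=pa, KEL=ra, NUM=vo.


underlying: dapi-pof-or-fi-u
1. k -> g, s -> z / _ Z: no change
2. e, u -> 0 / V _: fires at position(s) 12: dapipoforfi
surface: dapipoforfi


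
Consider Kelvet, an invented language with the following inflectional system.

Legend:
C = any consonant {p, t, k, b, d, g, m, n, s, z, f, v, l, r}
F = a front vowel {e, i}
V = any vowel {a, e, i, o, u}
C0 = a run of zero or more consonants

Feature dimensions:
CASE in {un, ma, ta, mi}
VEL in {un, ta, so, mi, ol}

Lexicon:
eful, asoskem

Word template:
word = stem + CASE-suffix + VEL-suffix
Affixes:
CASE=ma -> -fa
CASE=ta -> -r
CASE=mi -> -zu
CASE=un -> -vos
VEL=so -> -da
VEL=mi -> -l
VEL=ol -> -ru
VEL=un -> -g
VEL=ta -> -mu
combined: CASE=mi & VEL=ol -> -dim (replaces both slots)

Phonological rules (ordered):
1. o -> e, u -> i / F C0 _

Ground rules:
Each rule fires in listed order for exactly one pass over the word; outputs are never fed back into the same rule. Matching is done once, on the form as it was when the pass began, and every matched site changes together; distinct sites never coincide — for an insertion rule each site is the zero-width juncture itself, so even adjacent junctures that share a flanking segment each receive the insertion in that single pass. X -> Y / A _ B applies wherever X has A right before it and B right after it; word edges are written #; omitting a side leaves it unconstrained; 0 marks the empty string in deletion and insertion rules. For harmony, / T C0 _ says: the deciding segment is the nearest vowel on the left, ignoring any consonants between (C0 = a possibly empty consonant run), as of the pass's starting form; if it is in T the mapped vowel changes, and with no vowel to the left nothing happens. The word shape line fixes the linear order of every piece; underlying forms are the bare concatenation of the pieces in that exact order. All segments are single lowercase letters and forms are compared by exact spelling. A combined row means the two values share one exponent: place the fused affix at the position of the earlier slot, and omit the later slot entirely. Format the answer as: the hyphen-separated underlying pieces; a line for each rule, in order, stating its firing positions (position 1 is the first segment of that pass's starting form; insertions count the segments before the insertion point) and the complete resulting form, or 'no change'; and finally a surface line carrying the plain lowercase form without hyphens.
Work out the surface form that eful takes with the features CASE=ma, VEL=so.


underlying: eful-fa-da
1. o -> e, u -> i / F C0 _: fires at position(s) 3: efilfada
surface: efilfada
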